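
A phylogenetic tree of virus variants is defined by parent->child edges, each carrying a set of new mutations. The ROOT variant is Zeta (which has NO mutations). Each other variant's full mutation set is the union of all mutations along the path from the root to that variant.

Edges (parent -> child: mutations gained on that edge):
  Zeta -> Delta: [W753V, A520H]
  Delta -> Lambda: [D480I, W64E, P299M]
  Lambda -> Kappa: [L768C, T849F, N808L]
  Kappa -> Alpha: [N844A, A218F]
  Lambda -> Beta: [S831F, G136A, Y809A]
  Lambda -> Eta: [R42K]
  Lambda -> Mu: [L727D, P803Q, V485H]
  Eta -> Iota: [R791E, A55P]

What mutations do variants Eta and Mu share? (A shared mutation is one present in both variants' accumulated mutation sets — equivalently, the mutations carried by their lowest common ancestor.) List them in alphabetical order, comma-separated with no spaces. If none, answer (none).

Accumulating mutations along path to Eta:
  At Zeta: gained [] -> total []
  At Delta: gained ['W753V', 'A520H'] -> total ['A520H', 'W753V']
  At Lambda: gained ['D480I', 'W64E', 'P299M'] -> total ['A520H', 'D480I', 'P299M', 'W64E', 'W753V']
  At Eta: gained ['R42K'] -> total ['A520H', 'D480I', 'P299M', 'R42K', 'W64E', 'W753V']
Mutations(Eta) = ['A520H', 'D480I', 'P299M', 'R42K', 'W64E', 'W753V']
Accumulating mutations along path to Mu:
  At Zeta: gained [] -> total []
  At Delta: gained ['W753V', 'A520H'] -> total ['A520H', 'W753V']
  At Lambda: gained ['D480I', 'W64E', 'P299M'] -> total ['A520H', 'D480I', 'P299M', 'W64E', 'W753V']
  At Mu: gained ['L727D', 'P803Q', 'V485H'] -> total ['A520H', 'D480I', 'L727D', 'P299M', 'P803Q', 'V485H', 'W64E', 'W753V']
Mutations(Mu) = ['A520H', 'D480I', 'L727D', 'P299M', 'P803Q', 'V485H', 'W64E', 'W753V']
Intersection: ['A520H', 'D480I', 'P299M', 'R42K', 'W64E', 'W753V'] ∩ ['A520H', 'D480I', 'L727D', 'P299M', 'P803Q', 'V485H', 'W64E', 'W753V'] = ['A520H', 'D480I', 'P299M', 'W64E', 'W753V']

Answer: A520H,D480I,P299M,W64E,W753V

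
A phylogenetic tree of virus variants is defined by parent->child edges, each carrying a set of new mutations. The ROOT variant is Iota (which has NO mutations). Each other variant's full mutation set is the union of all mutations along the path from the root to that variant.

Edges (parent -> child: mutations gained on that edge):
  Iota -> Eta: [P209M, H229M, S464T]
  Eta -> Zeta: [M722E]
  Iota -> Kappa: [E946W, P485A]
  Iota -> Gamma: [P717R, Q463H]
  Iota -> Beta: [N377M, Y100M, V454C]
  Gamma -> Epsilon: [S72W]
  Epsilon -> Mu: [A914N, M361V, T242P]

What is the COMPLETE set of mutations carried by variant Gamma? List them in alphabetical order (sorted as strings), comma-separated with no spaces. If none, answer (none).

At Iota: gained [] -> total []
At Gamma: gained ['P717R', 'Q463H'] -> total ['P717R', 'Q463H']

Answer: P717R,Q463H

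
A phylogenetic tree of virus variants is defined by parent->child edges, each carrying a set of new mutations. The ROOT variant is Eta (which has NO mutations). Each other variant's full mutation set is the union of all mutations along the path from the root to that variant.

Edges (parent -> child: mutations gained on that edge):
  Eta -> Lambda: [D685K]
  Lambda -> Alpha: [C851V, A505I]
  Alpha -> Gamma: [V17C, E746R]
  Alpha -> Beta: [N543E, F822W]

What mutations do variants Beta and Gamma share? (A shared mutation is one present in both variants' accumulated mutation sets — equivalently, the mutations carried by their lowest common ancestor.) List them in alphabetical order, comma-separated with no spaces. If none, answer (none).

Accumulating mutations along path to Beta:
  At Eta: gained [] -> total []
  At Lambda: gained ['D685K'] -> total ['D685K']
  At Alpha: gained ['C851V', 'A505I'] -> total ['A505I', 'C851V', 'D685K']
  At Beta: gained ['N543E', 'F822W'] -> total ['A505I', 'C851V', 'D685K', 'F822W', 'N543E']
Mutations(Beta) = ['A505I', 'C851V', 'D685K', 'F822W', 'N543E']
Accumulating mutations along path to Gamma:
  At Eta: gained [] -> total []
  At Lambda: gained ['D685K'] -> total ['D685K']
  At Alpha: gained ['C851V', 'A505I'] -> total ['A505I', 'C851V', 'D685K']
  At Gamma: gained ['V17C', 'E746R'] -> total ['A505I', 'C851V', 'D685K', 'E746R', 'V17C']
Mutations(Gamma) = ['A505I', 'C851V', 'D685K', 'E746R', 'V17C']
Intersection: ['A505I', 'C851V', 'D685K', 'F822W', 'N543E'] ∩ ['A505I', 'C851V', 'D685K', 'E746R', 'V17C'] = ['A505I', 'C851V', 'D685K']

Answer: A505I,C851V,D685K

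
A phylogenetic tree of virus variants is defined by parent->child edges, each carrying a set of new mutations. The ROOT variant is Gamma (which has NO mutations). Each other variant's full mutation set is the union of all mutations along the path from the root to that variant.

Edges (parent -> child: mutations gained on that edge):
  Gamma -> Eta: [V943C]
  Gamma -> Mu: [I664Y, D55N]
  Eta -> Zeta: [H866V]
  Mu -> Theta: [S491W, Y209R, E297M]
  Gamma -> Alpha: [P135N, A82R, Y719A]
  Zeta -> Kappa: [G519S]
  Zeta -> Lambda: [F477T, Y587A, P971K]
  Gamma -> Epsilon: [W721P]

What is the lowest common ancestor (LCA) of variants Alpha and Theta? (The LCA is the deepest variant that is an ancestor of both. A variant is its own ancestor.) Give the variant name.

Path from root to Alpha: Gamma -> Alpha
  ancestors of Alpha: {Gamma, Alpha}
Path from root to Theta: Gamma -> Mu -> Theta
  ancestors of Theta: {Gamma, Mu, Theta}
Common ancestors: {Gamma}
Walk up from Theta: Theta (not in ancestors of Alpha), Mu (not in ancestors of Alpha), Gamma (in ancestors of Alpha)
Deepest common ancestor (LCA) = Gamma

Answer: Gamma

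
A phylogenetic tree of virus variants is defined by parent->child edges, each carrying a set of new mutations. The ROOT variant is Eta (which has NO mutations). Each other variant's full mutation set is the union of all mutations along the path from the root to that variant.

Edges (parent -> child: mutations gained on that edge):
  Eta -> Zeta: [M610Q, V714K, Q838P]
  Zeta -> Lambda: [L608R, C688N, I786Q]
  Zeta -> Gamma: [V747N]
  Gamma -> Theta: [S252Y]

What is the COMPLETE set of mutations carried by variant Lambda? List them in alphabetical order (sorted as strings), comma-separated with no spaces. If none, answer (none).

Answer: C688N,I786Q,L608R,M610Q,Q838P,V714K

Derivation:
At Eta: gained [] -> total []
At Zeta: gained ['M610Q', 'V714K', 'Q838P'] -> total ['M610Q', 'Q838P', 'V714K']
At Lambda: gained ['L608R', 'C688N', 'I786Q'] -> total ['C688N', 'I786Q', 'L608R', 'M610Q', 'Q838P', 'V714K']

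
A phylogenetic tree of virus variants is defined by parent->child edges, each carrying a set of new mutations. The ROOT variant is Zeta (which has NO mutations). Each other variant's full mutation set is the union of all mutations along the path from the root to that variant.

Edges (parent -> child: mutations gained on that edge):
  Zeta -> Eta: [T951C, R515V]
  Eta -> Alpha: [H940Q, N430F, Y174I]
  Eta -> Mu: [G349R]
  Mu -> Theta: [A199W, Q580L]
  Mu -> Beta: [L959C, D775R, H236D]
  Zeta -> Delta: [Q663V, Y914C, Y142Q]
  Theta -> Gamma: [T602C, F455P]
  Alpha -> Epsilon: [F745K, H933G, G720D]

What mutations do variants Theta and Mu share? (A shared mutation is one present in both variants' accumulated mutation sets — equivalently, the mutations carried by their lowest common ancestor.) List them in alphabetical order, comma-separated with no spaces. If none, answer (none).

Answer: G349R,R515V,T951C

Derivation:
Accumulating mutations along path to Theta:
  At Zeta: gained [] -> total []
  At Eta: gained ['T951C', 'R515V'] -> total ['R515V', 'T951C']
  At Mu: gained ['G349R'] -> total ['G349R', 'R515V', 'T951C']
  At Theta: gained ['A199W', 'Q580L'] -> total ['A199W', 'G349R', 'Q580L', 'R515V', 'T951C']
Mutations(Theta) = ['A199W', 'G349R', 'Q580L', 'R515V', 'T951C']
Accumulating mutations along path to Mu:
  At Zeta: gained [] -> total []
  At Eta: gained ['T951C', 'R515V'] -> total ['R515V', 'T951C']
  At Mu: gained ['G349R'] -> total ['G349R', 'R515V', 'T951C']
Mutations(Mu) = ['G349R', 'R515V', 'T951C']
Intersection: ['A199W', 'G349R', 'Q580L', 'R515V', 'T951C'] ∩ ['G349R', 'R515V', 'T951C'] = ['G349R', 'R515V', 'T951C']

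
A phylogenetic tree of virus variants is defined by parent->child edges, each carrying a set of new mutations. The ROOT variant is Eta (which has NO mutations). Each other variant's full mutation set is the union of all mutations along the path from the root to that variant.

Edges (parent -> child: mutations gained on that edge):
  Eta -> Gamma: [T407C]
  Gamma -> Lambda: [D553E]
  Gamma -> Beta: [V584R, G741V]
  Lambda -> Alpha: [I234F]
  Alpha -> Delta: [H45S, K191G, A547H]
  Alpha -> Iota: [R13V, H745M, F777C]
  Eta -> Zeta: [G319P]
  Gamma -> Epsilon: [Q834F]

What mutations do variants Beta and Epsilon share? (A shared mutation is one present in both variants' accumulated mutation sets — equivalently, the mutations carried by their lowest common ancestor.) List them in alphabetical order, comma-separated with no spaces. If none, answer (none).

Accumulating mutations along path to Beta:
  At Eta: gained [] -> total []
  At Gamma: gained ['T407C'] -> total ['T407C']
  At Beta: gained ['V584R', 'G741V'] -> total ['G741V', 'T407C', 'V584R']
Mutations(Beta) = ['G741V', 'T407C', 'V584R']
Accumulating mutations along path to Epsilon:
  At Eta: gained [] -> total []
  At Gamma: gained ['T407C'] -> total ['T407C']
  At Epsilon: gained ['Q834F'] -> total ['Q834F', 'T407C']
Mutations(Epsilon) = ['Q834F', 'T407C']
Intersection: ['G741V', 'T407C', 'V584R'] ∩ ['Q834F', 'T407C'] = ['T407C']

Answer: T407C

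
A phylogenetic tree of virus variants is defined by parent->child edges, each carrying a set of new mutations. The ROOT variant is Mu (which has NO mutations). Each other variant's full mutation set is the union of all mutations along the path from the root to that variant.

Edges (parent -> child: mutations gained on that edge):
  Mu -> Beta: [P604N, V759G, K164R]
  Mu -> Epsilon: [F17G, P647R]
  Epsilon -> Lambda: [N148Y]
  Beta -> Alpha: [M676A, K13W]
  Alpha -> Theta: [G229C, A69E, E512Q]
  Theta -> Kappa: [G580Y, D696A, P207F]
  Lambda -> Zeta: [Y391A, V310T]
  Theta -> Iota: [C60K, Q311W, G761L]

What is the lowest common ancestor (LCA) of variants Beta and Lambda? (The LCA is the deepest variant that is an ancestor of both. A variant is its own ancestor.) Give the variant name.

Path from root to Beta: Mu -> Beta
  ancestors of Beta: {Mu, Beta}
Path from root to Lambda: Mu -> Epsilon -> Lambda
  ancestors of Lambda: {Mu, Epsilon, Lambda}
Common ancestors: {Mu}
Walk up from Lambda: Lambda (not in ancestors of Beta), Epsilon (not in ancestors of Beta), Mu (in ancestors of Beta)
Deepest common ancestor (LCA) = Mu

Answer: Mu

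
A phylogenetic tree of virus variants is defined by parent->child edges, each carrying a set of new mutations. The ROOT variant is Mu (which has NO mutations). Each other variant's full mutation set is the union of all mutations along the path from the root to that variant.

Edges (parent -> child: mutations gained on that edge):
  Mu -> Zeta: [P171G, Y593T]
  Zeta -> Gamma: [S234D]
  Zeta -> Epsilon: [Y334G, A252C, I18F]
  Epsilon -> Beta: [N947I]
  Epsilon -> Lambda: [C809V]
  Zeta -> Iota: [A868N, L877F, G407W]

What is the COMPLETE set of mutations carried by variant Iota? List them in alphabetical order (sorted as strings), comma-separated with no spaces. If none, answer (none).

Answer: A868N,G407W,L877F,P171G,Y593T

Derivation:
At Mu: gained [] -> total []
At Zeta: gained ['P171G', 'Y593T'] -> total ['P171G', 'Y593T']
At Iota: gained ['A868N', 'L877F', 'G407W'] -> total ['A868N', 'G407W', 'L877F', 'P171G', 'Y593T']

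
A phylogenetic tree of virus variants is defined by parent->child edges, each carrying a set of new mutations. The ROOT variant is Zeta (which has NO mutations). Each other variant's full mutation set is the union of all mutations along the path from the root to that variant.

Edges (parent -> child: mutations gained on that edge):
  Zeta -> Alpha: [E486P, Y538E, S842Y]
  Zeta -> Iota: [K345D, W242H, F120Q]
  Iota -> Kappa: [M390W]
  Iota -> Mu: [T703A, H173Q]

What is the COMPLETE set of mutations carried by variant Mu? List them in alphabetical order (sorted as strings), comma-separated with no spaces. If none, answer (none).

At Zeta: gained [] -> total []
At Iota: gained ['K345D', 'W242H', 'F120Q'] -> total ['F120Q', 'K345D', 'W242H']
At Mu: gained ['T703A', 'H173Q'] -> total ['F120Q', 'H173Q', 'K345D', 'T703A', 'W242H']

Answer: F120Q,H173Q,K345D,T703A,W242H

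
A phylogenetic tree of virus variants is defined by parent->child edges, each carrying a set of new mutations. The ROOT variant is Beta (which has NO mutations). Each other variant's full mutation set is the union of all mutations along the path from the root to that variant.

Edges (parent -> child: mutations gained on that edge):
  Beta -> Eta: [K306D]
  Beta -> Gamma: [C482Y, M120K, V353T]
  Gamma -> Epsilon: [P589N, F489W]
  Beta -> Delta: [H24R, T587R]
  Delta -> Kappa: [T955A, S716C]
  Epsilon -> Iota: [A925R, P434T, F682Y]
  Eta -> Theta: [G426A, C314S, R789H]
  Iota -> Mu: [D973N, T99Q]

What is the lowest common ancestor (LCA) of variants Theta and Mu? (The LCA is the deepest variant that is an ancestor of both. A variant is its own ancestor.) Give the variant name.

Answer: Beta

Derivation:
Path from root to Theta: Beta -> Eta -> Theta
  ancestors of Theta: {Beta, Eta, Theta}
Path from root to Mu: Beta -> Gamma -> Epsilon -> Iota -> Mu
  ancestors of Mu: {Beta, Gamma, Epsilon, Iota, Mu}
Common ancestors: {Beta}
Walk up from Mu: Mu (not in ancestors of Theta), Iota (not in ancestors of Theta), Epsilon (not in ancestors of Theta), Gamma (not in ancestors of Theta), Beta (in ancestors of Theta)
Deepest common ancestor (LCA) = Beta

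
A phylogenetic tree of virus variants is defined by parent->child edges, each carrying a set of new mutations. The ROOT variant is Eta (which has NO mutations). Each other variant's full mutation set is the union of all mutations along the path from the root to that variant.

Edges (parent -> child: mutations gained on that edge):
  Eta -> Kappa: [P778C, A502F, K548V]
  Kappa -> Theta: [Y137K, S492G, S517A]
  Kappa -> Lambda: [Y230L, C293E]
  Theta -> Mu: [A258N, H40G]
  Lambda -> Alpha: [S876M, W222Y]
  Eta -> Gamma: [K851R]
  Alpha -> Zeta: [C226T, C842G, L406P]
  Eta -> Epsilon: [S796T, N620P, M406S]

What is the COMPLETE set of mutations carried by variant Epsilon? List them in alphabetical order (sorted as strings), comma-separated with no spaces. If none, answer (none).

Answer: M406S,N620P,S796T

Derivation:
At Eta: gained [] -> total []
At Epsilon: gained ['S796T', 'N620P', 'M406S'] -> total ['M406S', 'N620P', 'S796T']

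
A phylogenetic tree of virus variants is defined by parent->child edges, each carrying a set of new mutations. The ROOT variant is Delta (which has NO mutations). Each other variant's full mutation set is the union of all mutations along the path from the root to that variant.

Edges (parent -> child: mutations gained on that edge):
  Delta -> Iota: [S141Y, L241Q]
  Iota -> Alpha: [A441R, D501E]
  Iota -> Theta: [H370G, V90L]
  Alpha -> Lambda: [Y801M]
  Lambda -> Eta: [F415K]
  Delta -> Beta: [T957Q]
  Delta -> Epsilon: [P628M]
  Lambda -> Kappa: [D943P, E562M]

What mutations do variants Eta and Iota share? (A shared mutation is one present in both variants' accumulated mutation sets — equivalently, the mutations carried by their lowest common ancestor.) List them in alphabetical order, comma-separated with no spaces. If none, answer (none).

Accumulating mutations along path to Eta:
  At Delta: gained [] -> total []
  At Iota: gained ['S141Y', 'L241Q'] -> total ['L241Q', 'S141Y']
  At Alpha: gained ['A441R', 'D501E'] -> total ['A441R', 'D501E', 'L241Q', 'S141Y']
  At Lambda: gained ['Y801M'] -> total ['A441R', 'D501E', 'L241Q', 'S141Y', 'Y801M']
  At Eta: gained ['F415K'] -> total ['A441R', 'D501E', 'F415K', 'L241Q', 'S141Y', 'Y801M']
Mutations(Eta) = ['A441R', 'D501E', 'F415K', 'L241Q', 'S141Y', 'Y801M']
Accumulating mutations along path to Iota:
  At Delta: gained [] -> total []
  At Iota: gained ['S141Y', 'L241Q'] -> total ['L241Q', 'S141Y']
Mutations(Iota) = ['L241Q', 'S141Y']
Intersection: ['A441R', 'D501E', 'F415K', 'L241Q', 'S141Y', 'Y801M'] ∩ ['L241Q', 'S141Y'] = ['L241Q', 'S141Y']

Answer: L241Q,S141Y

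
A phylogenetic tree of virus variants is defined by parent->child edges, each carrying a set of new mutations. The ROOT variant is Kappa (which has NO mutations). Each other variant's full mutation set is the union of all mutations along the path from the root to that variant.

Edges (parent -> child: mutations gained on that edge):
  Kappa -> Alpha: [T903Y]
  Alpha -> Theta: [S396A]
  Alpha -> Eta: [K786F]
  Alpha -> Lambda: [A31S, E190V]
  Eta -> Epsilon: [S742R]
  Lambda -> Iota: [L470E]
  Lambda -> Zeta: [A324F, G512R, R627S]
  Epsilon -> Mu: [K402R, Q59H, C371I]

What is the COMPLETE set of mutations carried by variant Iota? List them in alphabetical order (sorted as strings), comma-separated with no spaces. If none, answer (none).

Answer: A31S,E190V,L470E,T903Y

Derivation:
At Kappa: gained [] -> total []
At Alpha: gained ['T903Y'] -> total ['T903Y']
At Lambda: gained ['A31S', 'E190V'] -> total ['A31S', 'E190V', 'T903Y']
At Iota: gained ['L470E'] -> total ['A31S', 'E190V', 'L470E', 'T903Y']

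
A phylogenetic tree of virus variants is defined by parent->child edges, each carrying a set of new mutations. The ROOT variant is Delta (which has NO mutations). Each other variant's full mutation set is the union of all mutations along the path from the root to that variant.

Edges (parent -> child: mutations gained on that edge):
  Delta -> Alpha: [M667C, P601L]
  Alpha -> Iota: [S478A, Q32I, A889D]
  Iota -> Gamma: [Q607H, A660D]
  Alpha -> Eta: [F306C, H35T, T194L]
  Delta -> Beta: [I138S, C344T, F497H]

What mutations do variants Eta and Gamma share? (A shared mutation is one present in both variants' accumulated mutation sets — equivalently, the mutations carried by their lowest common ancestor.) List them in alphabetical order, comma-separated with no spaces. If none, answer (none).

Accumulating mutations along path to Eta:
  At Delta: gained [] -> total []
  At Alpha: gained ['M667C', 'P601L'] -> total ['M667C', 'P601L']
  At Eta: gained ['F306C', 'H35T', 'T194L'] -> total ['F306C', 'H35T', 'M667C', 'P601L', 'T194L']
Mutations(Eta) = ['F306C', 'H35T', 'M667C', 'P601L', 'T194L']
Accumulating mutations along path to Gamma:
  At Delta: gained [] -> total []
  At Alpha: gained ['M667C', 'P601L'] -> total ['M667C', 'P601L']
  At Iota: gained ['S478A', 'Q32I', 'A889D'] -> total ['A889D', 'M667C', 'P601L', 'Q32I', 'S478A']
  At Gamma: gained ['Q607H', 'A660D'] -> total ['A660D', 'A889D', 'M667C', 'P601L', 'Q32I', 'Q607H', 'S478A']
Mutations(Gamma) = ['A660D', 'A889D', 'M667C', 'P601L', 'Q32I', 'Q607H', 'S478A']
Intersection: ['F306C', 'H35T', 'M667C', 'P601L', 'T194L'] ∩ ['A660D', 'A889D', 'M667C', 'P601L', 'Q32I', 'Q607H', 'S478A'] = ['M667C', 'P601L']

Answer: M667C,P601L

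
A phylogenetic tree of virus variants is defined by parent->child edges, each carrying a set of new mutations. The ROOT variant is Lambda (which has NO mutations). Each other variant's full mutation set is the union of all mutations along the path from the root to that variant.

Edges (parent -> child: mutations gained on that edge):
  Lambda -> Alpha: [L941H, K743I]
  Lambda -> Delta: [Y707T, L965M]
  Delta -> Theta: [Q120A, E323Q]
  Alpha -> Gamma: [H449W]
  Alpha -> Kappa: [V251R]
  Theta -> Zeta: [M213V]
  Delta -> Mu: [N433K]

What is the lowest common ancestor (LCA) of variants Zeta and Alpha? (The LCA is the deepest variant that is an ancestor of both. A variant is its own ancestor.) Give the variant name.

Path from root to Zeta: Lambda -> Delta -> Theta -> Zeta
  ancestors of Zeta: {Lambda, Delta, Theta, Zeta}
Path from root to Alpha: Lambda -> Alpha
  ancestors of Alpha: {Lambda, Alpha}
Common ancestors: {Lambda}
Walk up from Alpha: Alpha (not in ancestors of Zeta), Lambda (in ancestors of Zeta)
Deepest common ancestor (LCA) = Lambda

Answer: Lambda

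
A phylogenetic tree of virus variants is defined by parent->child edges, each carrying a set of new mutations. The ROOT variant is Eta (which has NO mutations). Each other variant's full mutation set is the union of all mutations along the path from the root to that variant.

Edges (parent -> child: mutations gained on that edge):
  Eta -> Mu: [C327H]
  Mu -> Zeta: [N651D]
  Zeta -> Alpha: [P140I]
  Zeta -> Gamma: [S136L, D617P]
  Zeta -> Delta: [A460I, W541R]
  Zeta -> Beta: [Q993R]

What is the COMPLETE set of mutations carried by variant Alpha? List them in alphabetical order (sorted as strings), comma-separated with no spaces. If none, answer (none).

Answer: C327H,N651D,P140I

Derivation:
At Eta: gained [] -> total []
At Mu: gained ['C327H'] -> total ['C327H']
At Zeta: gained ['N651D'] -> total ['C327H', 'N651D']
At Alpha: gained ['P140I'] -> total ['C327H', 'N651D', 'P140I']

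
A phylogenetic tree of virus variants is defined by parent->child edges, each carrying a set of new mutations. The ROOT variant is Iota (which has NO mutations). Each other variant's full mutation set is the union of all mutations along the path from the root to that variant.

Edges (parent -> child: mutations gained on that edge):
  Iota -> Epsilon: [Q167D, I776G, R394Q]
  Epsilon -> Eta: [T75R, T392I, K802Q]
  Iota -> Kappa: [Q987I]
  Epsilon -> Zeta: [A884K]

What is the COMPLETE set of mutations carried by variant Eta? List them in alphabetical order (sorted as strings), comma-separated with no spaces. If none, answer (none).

Answer: I776G,K802Q,Q167D,R394Q,T392I,T75R

Derivation:
At Iota: gained [] -> total []
At Epsilon: gained ['Q167D', 'I776G', 'R394Q'] -> total ['I776G', 'Q167D', 'R394Q']
At Eta: gained ['T75R', 'T392I', 'K802Q'] -> total ['I776G', 'K802Q', 'Q167D', 'R394Q', 'T392I', 'T75R']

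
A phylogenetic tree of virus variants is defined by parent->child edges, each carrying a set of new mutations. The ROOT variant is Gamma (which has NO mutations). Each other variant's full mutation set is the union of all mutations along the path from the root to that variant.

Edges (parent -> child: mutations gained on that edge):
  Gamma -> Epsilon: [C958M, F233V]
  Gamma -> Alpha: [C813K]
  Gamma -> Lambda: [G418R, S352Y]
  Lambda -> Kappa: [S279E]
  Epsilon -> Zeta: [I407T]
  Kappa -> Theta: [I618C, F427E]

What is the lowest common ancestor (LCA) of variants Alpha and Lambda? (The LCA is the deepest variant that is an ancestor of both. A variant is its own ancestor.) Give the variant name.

Answer: Gamma

Derivation:
Path from root to Alpha: Gamma -> Alpha
  ancestors of Alpha: {Gamma, Alpha}
Path from root to Lambda: Gamma -> Lambda
  ancestors of Lambda: {Gamma, Lambda}
Common ancestors: {Gamma}
Walk up from Lambda: Lambda (not in ancestors of Alpha), Gamma (in ancestors of Alpha)
Deepest common ancestor (LCA) = Gamma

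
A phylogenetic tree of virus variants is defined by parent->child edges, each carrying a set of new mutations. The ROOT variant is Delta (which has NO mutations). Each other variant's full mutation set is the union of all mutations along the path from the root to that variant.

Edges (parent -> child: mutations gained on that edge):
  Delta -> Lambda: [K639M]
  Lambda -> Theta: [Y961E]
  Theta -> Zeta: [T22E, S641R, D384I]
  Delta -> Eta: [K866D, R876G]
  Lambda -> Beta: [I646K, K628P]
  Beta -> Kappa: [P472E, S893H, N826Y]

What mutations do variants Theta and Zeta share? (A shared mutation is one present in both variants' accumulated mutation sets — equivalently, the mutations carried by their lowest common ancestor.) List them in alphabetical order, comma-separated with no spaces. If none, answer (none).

Answer: K639M,Y961E

Derivation:
Accumulating mutations along path to Theta:
  At Delta: gained [] -> total []
  At Lambda: gained ['K639M'] -> total ['K639M']
  At Theta: gained ['Y961E'] -> total ['K639M', 'Y961E']
Mutations(Theta) = ['K639M', 'Y961E']
Accumulating mutations along path to Zeta:
  At Delta: gained [] -> total []
  At Lambda: gained ['K639M'] -> total ['K639M']
  At Theta: gained ['Y961E'] -> total ['K639M', 'Y961E']
  At Zeta: gained ['T22E', 'S641R', 'D384I'] -> total ['D384I', 'K639M', 'S641R', 'T22E', 'Y961E']
Mutations(Zeta) = ['D384I', 'K639M', 'S641R', 'T22E', 'Y961E']
Intersection: ['K639M', 'Y961E'] ∩ ['D384I', 'K639M', 'S641R', 'T22E', 'Y961E'] = ['K639M', 'Y961E']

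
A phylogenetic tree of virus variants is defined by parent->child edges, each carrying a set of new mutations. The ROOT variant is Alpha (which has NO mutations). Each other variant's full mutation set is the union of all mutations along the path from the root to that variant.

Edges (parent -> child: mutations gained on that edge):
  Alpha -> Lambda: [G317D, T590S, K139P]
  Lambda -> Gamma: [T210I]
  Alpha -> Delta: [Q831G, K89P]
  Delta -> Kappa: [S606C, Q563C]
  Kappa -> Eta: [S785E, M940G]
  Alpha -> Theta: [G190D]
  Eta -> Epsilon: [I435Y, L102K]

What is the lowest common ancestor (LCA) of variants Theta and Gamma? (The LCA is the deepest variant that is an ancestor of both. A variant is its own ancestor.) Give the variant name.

Path from root to Theta: Alpha -> Theta
  ancestors of Theta: {Alpha, Theta}
Path from root to Gamma: Alpha -> Lambda -> Gamma
  ancestors of Gamma: {Alpha, Lambda, Gamma}
Common ancestors: {Alpha}
Walk up from Gamma: Gamma (not in ancestors of Theta), Lambda (not in ancestors of Theta), Alpha (in ancestors of Theta)
Deepest common ancestor (LCA) = Alpha

Answer: Alpha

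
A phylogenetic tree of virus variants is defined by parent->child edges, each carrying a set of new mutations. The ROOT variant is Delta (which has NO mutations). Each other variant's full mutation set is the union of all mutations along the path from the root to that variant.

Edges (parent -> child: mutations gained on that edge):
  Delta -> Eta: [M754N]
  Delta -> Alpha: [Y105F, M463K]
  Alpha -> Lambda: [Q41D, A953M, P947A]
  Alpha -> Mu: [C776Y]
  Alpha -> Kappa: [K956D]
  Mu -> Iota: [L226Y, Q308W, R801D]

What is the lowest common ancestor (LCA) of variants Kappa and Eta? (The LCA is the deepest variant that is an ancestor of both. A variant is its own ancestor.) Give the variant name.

Answer: Delta

Derivation:
Path from root to Kappa: Delta -> Alpha -> Kappa
  ancestors of Kappa: {Delta, Alpha, Kappa}
Path from root to Eta: Delta -> Eta
  ancestors of Eta: {Delta, Eta}
Common ancestors: {Delta}
Walk up from Eta: Eta (not in ancestors of Kappa), Delta (in ancestors of Kappa)
Deepest common ancestor (LCA) = Delta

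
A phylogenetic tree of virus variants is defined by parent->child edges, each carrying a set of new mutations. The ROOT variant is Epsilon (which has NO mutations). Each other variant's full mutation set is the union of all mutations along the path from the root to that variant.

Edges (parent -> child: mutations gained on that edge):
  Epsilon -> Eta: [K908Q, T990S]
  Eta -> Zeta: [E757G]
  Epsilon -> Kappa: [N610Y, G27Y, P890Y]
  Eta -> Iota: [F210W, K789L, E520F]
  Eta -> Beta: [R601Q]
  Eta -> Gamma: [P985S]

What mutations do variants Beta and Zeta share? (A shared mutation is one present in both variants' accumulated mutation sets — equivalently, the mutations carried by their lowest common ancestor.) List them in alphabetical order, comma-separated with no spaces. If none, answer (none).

Answer: K908Q,T990S

Derivation:
Accumulating mutations along path to Beta:
  At Epsilon: gained [] -> total []
  At Eta: gained ['K908Q', 'T990S'] -> total ['K908Q', 'T990S']
  At Beta: gained ['R601Q'] -> total ['K908Q', 'R601Q', 'T990S']
Mutations(Beta) = ['K908Q', 'R601Q', 'T990S']
Accumulating mutations along path to Zeta:
  At Epsilon: gained [] -> total []
  At Eta: gained ['K908Q', 'T990S'] -> total ['K908Q', 'T990S']
  At Zeta: gained ['E757G'] -> total ['E757G', 'K908Q', 'T990S']
Mutations(Zeta) = ['E757G', 'K908Q', 'T990S']
Intersection: ['K908Q', 'R601Q', 'T990S'] ∩ ['E757G', 'K908Q', 'T990S'] = ['K908Q', 'T990S']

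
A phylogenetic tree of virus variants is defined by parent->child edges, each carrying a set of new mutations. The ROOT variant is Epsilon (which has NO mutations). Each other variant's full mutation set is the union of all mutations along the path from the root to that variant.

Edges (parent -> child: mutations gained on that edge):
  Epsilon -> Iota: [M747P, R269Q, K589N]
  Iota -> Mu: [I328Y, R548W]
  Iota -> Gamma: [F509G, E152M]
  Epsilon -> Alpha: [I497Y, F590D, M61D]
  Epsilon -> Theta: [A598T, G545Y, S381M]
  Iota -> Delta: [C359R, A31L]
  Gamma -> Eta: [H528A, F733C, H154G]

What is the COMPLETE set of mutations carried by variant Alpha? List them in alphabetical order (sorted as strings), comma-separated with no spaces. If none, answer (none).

At Epsilon: gained [] -> total []
At Alpha: gained ['I497Y', 'F590D', 'M61D'] -> total ['F590D', 'I497Y', 'M61D']

Answer: F590D,I497Y,M61D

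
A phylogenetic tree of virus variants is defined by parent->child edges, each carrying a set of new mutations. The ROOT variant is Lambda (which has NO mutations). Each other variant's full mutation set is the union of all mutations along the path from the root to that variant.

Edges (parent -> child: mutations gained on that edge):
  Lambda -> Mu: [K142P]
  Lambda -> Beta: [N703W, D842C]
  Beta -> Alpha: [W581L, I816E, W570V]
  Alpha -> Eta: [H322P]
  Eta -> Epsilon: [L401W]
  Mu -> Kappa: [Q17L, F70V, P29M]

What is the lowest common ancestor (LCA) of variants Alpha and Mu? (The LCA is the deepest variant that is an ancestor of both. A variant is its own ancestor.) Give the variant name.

Answer: Lambda

Derivation:
Path from root to Alpha: Lambda -> Beta -> Alpha
  ancestors of Alpha: {Lambda, Beta, Alpha}
Path from root to Mu: Lambda -> Mu
  ancestors of Mu: {Lambda, Mu}
Common ancestors: {Lambda}
Walk up from Mu: Mu (not in ancestors of Alpha), Lambda (in ancestors of Alpha)
Deepest common ancestor (LCA) = Lambda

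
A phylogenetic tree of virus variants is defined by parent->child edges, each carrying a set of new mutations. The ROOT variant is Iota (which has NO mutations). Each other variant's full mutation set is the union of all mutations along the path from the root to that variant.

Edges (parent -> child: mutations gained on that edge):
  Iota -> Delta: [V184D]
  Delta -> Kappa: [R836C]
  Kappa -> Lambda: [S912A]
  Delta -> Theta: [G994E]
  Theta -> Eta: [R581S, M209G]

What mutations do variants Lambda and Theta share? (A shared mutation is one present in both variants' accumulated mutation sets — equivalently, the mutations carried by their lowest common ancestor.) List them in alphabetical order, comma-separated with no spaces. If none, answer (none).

Accumulating mutations along path to Lambda:
  At Iota: gained [] -> total []
  At Delta: gained ['V184D'] -> total ['V184D']
  At Kappa: gained ['R836C'] -> total ['R836C', 'V184D']
  At Lambda: gained ['S912A'] -> total ['R836C', 'S912A', 'V184D']
Mutations(Lambda) = ['R836C', 'S912A', 'V184D']
Accumulating mutations along path to Theta:
  At Iota: gained [] -> total []
  At Delta: gained ['V184D'] -> total ['V184D']
  At Theta: gained ['G994E'] -> total ['G994E', 'V184D']
Mutations(Theta) = ['G994E', 'V184D']
Intersection: ['R836C', 'S912A', 'V184D'] ∩ ['G994E', 'V184D'] = ['V184D']

Answer: V184D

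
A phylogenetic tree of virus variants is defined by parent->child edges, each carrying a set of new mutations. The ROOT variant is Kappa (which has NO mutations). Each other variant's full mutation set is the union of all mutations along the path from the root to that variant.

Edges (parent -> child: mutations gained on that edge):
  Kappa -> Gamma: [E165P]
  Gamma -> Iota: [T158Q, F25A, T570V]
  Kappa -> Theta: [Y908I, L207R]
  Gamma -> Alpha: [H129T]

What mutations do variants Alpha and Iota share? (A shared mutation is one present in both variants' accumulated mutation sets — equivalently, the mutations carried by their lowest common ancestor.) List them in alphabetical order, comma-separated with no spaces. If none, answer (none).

Answer: E165P

Derivation:
Accumulating mutations along path to Alpha:
  At Kappa: gained [] -> total []
  At Gamma: gained ['E165P'] -> total ['E165P']
  At Alpha: gained ['H129T'] -> total ['E165P', 'H129T']
Mutations(Alpha) = ['E165P', 'H129T']
Accumulating mutations along path to Iota:
  At Kappa: gained [] -> total []
  At Gamma: gained ['E165P'] -> total ['E165P']
  At Iota: gained ['T158Q', 'F25A', 'T570V'] -> total ['E165P', 'F25A', 'T158Q', 'T570V']
Mutations(Iota) = ['E165P', 'F25A', 'T158Q', 'T570V']
Intersection: ['E165P', 'H129T'] ∩ ['E165P', 'F25A', 'T158Q', 'T570V'] = ['E165P']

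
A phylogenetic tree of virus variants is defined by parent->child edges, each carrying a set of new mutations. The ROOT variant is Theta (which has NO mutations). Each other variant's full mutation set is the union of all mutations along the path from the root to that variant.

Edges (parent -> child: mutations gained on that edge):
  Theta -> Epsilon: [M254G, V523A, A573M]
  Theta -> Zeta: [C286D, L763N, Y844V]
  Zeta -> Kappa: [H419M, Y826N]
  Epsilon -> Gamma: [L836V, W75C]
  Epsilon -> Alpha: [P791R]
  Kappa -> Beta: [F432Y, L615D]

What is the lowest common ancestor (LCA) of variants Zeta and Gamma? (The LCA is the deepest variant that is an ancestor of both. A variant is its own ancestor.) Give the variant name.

Path from root to Zeta: Theta -> Zeta
  ancestors of Zeta: {Theta, Zeta}
Path from root to Gamma: Theta -> Epsilon -> Gamma
  ancestors of Gamma: {Theta, Epsilon, Gamma}
Common ancestors: {Theta}
Walk up from Gamma: Gamma (not in ancestors of Zeta), Epsilon (not in ancestors of Zeta), Theta (in ancestors of Zeta)
Deepest common ancestor (LCA) = Theta

Answer: Theta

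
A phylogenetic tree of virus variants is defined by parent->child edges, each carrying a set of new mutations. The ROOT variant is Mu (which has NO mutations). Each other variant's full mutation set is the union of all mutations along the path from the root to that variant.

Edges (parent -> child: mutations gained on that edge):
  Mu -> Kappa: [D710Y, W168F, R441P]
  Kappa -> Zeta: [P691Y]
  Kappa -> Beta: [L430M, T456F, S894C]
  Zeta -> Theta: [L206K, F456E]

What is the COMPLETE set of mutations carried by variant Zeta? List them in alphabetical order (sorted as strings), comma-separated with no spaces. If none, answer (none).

At Mu: gained [] -> total []
At Kappa: gained ['D710Y', 'W168F', 'R441P'] -> total ['D710Y', 'R441P', 'W168F']
At Zeta: gained ['P691Y'] -> total ['D710Y', 'P691Y', 'R441P', 'W168F']

Answer: D710Y,P691Y,R441P,W168F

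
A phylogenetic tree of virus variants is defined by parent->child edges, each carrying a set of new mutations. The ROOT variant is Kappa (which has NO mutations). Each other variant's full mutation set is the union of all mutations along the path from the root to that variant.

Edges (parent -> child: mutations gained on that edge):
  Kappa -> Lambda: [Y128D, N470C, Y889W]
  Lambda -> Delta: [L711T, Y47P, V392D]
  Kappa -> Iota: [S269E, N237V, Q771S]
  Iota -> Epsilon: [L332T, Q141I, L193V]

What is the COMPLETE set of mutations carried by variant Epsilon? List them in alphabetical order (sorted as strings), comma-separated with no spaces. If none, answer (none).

At Kappa: gained [] -> total []
At Iota: gained ['S269E', 'N237V', 'Q771S'] -> total ['N237V', 'Q771S', 'S269E']
At Epsilon: gained ['L332T', 'Q141I', 'L193V'] -> total ['L193V', 'L332T', 'N237V', 'Q141I', 'Q771S', 'S269E']

Answer: L193V,L332T,N237V,Q141I,Q771S,S269E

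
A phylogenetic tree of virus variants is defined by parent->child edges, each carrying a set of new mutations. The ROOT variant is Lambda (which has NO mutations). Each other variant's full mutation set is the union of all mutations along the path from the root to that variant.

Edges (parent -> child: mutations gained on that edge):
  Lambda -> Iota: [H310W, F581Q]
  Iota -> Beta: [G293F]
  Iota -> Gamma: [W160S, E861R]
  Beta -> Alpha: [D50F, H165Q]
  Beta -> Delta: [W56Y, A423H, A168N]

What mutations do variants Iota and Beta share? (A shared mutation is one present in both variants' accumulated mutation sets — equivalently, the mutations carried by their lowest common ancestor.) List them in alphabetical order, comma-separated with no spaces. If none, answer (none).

Accumulating mutations along path to Iota:
  At Lambda: gained [] -> total []
  At Iota: gained ['H310W', 'F581Q'] -> total ['F581Q', 'H310W']
Mutations(Iota) = ['F581Q', 'H310W']
Accumulating mutations along path to Beta:
  At Lambda: gained [] -> total []
  At Iota: gained ['H310W', 'F581Q'] -> total ['F581Q', 'H310W']
  At Beta: gained ['G293F'] -> total ['F581Q', 'G293F', 'H310W']
Mutations(Beta) = ['F581Q', 'G293F', 'H310W']
Intersection: ['F581Q', 'H310W'] ∩ ['F581Q', 'G293F', 'H310W'] = ['F581Q', 'H310W']

Answer: F581Q,H310W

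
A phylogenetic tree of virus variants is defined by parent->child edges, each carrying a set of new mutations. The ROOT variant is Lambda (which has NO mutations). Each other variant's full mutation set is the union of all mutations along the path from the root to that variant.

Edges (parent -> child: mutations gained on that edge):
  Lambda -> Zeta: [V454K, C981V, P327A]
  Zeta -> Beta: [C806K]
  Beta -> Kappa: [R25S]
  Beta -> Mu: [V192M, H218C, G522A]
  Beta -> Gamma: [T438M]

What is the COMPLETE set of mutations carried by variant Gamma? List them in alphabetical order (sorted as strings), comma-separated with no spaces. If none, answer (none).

At Lambda: gained [] -> total []
At Zeta: gained ['V454K', 'C981V', 'P327A'] -> total ['C981V', 'P327A', 'V454K']
At Beta: gained ['C806K'] -> total ['C806K', 'C981V', 'P327A', 'V454K']
At Gamma: gained ['T438M'] -> total ['C806K', 'C981V', 'P327A', 'T438M', 'V454K']

Answer: C806K,C981V,P327A,T438M,V454K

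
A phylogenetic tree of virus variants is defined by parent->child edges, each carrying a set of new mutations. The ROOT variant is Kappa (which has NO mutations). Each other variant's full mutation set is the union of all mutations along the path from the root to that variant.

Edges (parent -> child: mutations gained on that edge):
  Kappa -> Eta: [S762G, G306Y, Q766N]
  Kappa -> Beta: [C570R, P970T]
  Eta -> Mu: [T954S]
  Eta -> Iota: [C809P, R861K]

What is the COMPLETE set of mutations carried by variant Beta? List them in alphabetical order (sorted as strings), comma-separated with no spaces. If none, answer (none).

Answer: C570R,P970T

Derivation:
At Kappa: gained [] -> total []
At Beta: gained ['C570R', 'P970T'] -> total ['C570R', 'P970T']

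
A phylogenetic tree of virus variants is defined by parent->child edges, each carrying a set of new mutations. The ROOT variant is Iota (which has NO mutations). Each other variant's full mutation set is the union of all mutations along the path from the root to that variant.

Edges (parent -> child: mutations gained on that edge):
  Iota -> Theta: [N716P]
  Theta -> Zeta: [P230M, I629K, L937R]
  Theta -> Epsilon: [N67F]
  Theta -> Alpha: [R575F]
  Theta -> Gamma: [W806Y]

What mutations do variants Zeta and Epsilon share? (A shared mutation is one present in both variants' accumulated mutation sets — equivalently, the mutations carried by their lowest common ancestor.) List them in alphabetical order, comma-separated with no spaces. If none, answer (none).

Answer: N716P

Derivation:
Accumulating mutations along path to Zeta:
  At Iota: gained [] -> total []
  At Theta: gained ['N716P'] -> total ['N716P']
  At Zeta: gained ['P230M', 'I629K', 'L937R'] -> total ['I629K', 'L937R', 'N716P', 'P230M']
Mutations(Zeta) = ['I629K', 'L937R', 'N716P', 'P230M']
Accumulating mutations along path to Epsilon:
  At Iota: gained [] -> total []
  At Theta: gained ['N716P'] -> total ['N716P']
  At Epsilon: gained ['N67F'] -> total ['N67F', 'N716P']
Mutations(Epsilon) = ['N67F', 'N716P']
Intersection: ['I629K', 'L937R', 'N716P', 'P230M'] ∩ ['N67F', 'N716P'] = ['N716P']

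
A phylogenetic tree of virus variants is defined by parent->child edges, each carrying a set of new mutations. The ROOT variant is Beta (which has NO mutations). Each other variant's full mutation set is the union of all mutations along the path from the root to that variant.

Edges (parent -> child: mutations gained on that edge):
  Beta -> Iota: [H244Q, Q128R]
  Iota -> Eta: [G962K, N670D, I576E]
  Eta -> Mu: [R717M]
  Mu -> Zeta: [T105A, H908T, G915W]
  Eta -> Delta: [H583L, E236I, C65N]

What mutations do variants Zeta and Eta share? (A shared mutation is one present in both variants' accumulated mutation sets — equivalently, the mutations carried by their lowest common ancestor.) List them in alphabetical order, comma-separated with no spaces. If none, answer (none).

Accumulating mutations along path to Zeta:
  At Beta: gained [] -> total []
  At Iota: gained ['H244Q', 'Q128R'] -> total ['H244Q', 'Q128R']
  At Eta: gained ['G962K', 'N670D', 'I576E'] -> total ['G962K', 'H244Q', 'I576E', 'N670D', 'Q128R']
  At Mu: gained ['R717M'] -> total ['G962K', 'H244Q', 'I576E', 'N670D', 'Q128R', 'R717M']
  At Zeta: gained ['T105A', 'H908T', 'G915W'] -> total ['G915W', 'G962K', 'H244Q', 'H908T', 'I576E', 'N670D', 'Q128R', 'R717M', 'T105A']
Mutations(Zeta) = ['G915W', 'G962K', 'H244Q', 'H908T', 'I576E', 'N670D', 'Q128R', 'R717M', 'T105A']
Accumulating mutations along path to Eta:
  At Beta: gained [] -> total []
  At Iota: gained ['H244Q', 'Q128R'] -> total ['H244Q', 'Q128R']
  At Eta: gained ['G962K', 'N670D', 'I576E'] -> total ['G962K', 'H244Q', 'I576E', 'N670D', 'Q128R']
Mutations(Eta) = ['G962K', 'H244Q', 'I576E', 'N670D', 'Q128R']
Intersection: ['G915W', 'G962K', 'H244Q', 'H908T', 'I576E', 'N670D', 'Q128R', 'R717M', 'T105A'] ∩ ['G962K', 'H244Q', 'I576E', 'N670D', 'Q128R'] = ['G962K', 'H244Q', 'I576E', 'N670D', 'Q128R']

Answer: G962K,H244Q,I576E,N670D,Q128R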